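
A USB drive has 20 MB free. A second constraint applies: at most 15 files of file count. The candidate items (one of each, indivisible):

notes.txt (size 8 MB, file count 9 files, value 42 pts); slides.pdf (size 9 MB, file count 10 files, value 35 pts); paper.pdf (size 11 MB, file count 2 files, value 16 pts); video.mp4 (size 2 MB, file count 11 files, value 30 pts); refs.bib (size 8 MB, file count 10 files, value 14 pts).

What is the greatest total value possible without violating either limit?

Feasible sets respecting both limits:
- notes.txt+paper.pdf: size 19, file count 11, value 58
- slides.pdf+paper.pdf: size 20, file count 12, value 51
- paper.pdf+video.mp4: size 13, file count 13, value 46
- notes.txt: size 8, file count 9, value 42
Best: 58 pts.

58 pts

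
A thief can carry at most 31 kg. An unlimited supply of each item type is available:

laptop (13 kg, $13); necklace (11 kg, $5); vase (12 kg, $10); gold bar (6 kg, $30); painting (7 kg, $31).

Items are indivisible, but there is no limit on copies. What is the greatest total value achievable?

Best value-per-unit is gold bar at 30/6; filling with it alone gives 5×30 = 150.
Optimal mix: 4×gold bar + 1×painting → weight 31, value 151.

$151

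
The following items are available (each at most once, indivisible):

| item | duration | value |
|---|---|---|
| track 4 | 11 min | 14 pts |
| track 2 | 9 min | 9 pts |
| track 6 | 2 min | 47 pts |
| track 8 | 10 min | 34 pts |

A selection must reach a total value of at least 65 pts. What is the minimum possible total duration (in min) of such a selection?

12

Subsets with value ≥ 65, sorted by total duration:
- track 6+track 8: duration 12, value 81
- track 2+track 6+track 8: duration 21, value 90
- track 4+track 2+track 6: duration 22, value 70
Minimum duration: 12 min.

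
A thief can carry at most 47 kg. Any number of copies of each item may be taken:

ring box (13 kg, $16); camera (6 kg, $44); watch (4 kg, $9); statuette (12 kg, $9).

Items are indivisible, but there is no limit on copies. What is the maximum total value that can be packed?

$317

Best value-per-unit is camera at 44/6; filling with it alone gives 7×44 = 308.
Optimal mix: 7×camera + 1×watch → weight 46, value 317.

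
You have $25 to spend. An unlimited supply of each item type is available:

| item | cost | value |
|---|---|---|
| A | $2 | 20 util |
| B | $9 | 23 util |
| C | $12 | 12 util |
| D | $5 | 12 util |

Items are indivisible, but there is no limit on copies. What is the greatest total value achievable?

Best value-per-unit is A at 20/2, and filling with it alone uses cost 12×2=24. No mix of the others beats 12×20 = 240.

240 util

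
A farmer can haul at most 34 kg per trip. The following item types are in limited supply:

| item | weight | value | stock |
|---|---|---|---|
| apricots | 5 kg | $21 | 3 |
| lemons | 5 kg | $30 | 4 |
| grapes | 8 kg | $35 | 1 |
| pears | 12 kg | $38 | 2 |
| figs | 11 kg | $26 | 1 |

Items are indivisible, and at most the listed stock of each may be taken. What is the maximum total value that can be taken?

$176

Top feasible selections:
- 1×apricots + 4×lemons + 1×grapes: weight 33, value 176
- 2×apricots + 3×lemons + 1×grapes: weight 33, value 167
Best: $176.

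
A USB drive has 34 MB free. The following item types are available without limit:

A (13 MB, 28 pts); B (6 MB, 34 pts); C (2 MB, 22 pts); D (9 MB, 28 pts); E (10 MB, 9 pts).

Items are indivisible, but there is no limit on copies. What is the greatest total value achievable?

Best value-per-unit is C at 22/2, and filling with it alone uses size 17×2=34. No mix of the others beats 17×22 = 374.

374 pts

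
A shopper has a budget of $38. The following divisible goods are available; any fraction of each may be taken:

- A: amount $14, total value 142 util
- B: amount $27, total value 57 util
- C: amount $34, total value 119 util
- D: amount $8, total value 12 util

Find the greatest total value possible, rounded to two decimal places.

Take in order of value per unit:
- A (142/14 per unit): all 14 → value 142, running total 142.00
- C (119/34 per unit): 24 of 34 → value 24×119/34 = 84.0000, running total 226.00
Total 226.00.

226.00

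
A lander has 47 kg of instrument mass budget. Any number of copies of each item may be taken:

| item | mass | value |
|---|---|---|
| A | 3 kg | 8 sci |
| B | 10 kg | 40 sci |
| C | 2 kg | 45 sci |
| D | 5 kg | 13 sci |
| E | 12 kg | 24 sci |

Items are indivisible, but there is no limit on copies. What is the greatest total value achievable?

Best value-per-unit is C at 45/2, and filling with it alone uses mass 23×2=46. No mix of the others beats 23×45 = 1035.

1035 sci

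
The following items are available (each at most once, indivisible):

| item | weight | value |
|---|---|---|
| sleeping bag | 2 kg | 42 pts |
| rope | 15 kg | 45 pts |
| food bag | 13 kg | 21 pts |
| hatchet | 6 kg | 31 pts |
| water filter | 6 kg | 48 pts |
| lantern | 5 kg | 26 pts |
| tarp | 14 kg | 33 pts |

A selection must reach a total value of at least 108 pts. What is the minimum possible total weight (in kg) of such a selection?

Subsets with value ≥ 108, sorted by total weight:
- sleeping bag+water filter+lantern: weight 13, value 116
- sleeping bag+hatchet+water filter: weight 14, value 121
Minimum weight: 13 kg.

13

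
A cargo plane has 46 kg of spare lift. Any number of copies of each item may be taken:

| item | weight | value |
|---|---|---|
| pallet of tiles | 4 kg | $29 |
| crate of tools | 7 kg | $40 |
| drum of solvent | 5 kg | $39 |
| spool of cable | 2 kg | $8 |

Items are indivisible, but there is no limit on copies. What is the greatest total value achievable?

$351

Best value-per-unit is drum of solvent at 39/5, and filling with it alone uses weight 9×5=45. No mix of the others beats 9×39 = 351.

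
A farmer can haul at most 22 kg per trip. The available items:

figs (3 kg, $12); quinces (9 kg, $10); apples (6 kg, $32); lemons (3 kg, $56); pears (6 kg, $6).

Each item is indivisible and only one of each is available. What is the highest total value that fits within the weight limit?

$110

Check high-value combinations within 22 kg:
- figs+quinces+apples+lemons: weight 3+9+6+3=21, value 12+10+32+56=110
- figs+apples+lemons+pears: weight 3+6+3+6=18, value 12+32+56+6=106
- figs+apples+lemons: weight 3+6+3=12, value 12+32+56=100
Best: $110.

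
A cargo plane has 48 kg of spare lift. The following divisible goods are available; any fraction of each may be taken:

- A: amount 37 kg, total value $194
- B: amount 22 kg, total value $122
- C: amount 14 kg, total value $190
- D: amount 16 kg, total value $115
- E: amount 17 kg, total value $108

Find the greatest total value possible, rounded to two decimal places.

418.55

Take in order of value per unit:
- C (190/14 per unit): all 14 → value 190, running total 190.00
- D (115/16 per unit): all 16 → value 115, running total 305.00
- E (108/17 per unit): all 17 → value 108, running total 413.00
- B (122/22 per unit): 1 of 22 → value 1×122/22 = 5.5455, running total 418.55
Total 418.55.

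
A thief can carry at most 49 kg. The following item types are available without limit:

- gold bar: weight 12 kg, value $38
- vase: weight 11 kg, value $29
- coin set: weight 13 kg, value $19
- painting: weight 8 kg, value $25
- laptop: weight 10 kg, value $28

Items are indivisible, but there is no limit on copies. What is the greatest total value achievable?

$152

Best value-per-unit is gold bar at 38/12, and filling with it alone uses weight 4×12=48. No mix of the others beats 4×38 = 152.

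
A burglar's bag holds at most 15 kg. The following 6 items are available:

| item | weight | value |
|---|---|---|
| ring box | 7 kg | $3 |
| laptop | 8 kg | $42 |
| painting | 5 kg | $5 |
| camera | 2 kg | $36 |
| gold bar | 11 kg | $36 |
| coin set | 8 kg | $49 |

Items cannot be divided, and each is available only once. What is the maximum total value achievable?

$90

Check high-value combinations within 15 kg:
- painting+camera+coin set: weight 5+2+8=15, value 5+36+49=90
- camera+coin set: weight 2+8=10, value 36+49=85
- laptop+painting+camera: weight 8+5+2=15, value 42+5+36=83
- laptop+camera: weight 8+2=10, value 42+36=78
- camera+gold bar: weight 2+11=13, value 36+36=72
Best: $90.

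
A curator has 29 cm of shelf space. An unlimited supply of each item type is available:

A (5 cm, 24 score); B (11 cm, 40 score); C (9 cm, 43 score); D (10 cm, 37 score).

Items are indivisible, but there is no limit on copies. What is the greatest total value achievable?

139 score

Best value-per-unit is A at 24/5; filling with it alone gives 5×24 = 120.
Optimal mix: 4×A + 1×C → length 29, value 139.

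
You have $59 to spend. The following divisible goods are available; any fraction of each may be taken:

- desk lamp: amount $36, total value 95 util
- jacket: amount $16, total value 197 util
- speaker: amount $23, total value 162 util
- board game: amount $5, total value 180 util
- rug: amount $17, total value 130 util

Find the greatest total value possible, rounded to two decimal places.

654.91

Take in order of value per unit:
- board game (180/5 per unit): all 5 → value 180, running total 180.00
- jacket (197/16 per unit): all 16 → value 197, running total 377.00
- rug (130/17 per unit): all 17 → value 130, running total 507.00
- speaker (162/23 per unit): 21 of 23 → value 21×162/23 = 147.9130, running total 654.91
Total 654.91.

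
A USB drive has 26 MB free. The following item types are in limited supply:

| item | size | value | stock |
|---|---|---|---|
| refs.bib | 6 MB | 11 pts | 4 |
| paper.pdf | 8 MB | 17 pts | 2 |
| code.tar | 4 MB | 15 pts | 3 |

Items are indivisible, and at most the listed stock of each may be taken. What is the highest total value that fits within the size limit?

Best selections within size 26 and stock limits:
- 1×refs.bib + 1×paper.pdf + 3×code.tar: size 26, value 73
- 2×refs.bib + 3×code.tar: size 24, value 67
Best: 73 pts.

73 pts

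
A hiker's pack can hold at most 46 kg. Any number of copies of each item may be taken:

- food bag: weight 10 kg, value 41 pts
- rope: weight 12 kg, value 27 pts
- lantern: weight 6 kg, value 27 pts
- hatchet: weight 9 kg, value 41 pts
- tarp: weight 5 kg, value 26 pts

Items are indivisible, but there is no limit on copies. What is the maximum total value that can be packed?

Best value-per-unit is tarp at 26/5; filling with it alone gives 9×26 = 234.
Optimal mix: 1×lantern + 8×tarp → weight 46, value 235.

235 pts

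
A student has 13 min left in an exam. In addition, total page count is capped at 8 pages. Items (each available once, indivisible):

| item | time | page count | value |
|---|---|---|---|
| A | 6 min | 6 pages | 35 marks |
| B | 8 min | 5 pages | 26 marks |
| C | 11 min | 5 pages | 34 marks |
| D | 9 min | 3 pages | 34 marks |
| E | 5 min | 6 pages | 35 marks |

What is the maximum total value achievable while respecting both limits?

35 marks

Feasible sets respecting both limits:
- A: time 6, page count 6, value 35
- E: time 5, page count 6, value 35
- C: time 11, page count 5, value 34
Best: 35 marks.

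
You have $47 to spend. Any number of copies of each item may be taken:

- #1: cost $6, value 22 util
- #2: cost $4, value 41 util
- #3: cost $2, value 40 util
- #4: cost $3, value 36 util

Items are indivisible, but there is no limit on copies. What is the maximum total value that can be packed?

920 util

Best value-per-unit is #3 at 40/2, and filling with it alone uses cost 23×2=46. No mix of the others beats 23×40 = 920.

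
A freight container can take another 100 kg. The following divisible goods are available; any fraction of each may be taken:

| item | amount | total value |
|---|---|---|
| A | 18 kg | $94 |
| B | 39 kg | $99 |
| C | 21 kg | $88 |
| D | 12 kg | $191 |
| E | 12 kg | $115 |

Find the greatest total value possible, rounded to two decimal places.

581.92

Take in order of value per unit:
- D (191/12 per unit): all 12 → value 191, running total 191.00
- E (115/12 per unit): all 12 → value 115, running total 306.00
- A (94/18 per unit): all 18 → value 94, running total 400.00
- C (88/21 per unit): all 21 → value 88, running total 488.00
- B (99/39 per unit): 37 of 39 → value 37×99/39 = 93.9231, running total 581.92
Total 581.92.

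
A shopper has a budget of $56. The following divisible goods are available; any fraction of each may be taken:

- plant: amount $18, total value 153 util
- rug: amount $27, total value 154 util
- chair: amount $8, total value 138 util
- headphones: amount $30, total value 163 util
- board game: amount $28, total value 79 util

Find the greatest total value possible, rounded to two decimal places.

Take in order of value per unit:
- chair (138/8 per unit): all 8 → value 138, running total 138.00
- plant (153/18 per unit): all 18 → value 153, running total 291.00
- rug (154/27 per unit): all 27 → value 154, running total 445.00
- headphones (163/30 per unit): 3 of 30 → value 3×163/30 = 16.3000, running total 461.30
Total 461.30.

461.30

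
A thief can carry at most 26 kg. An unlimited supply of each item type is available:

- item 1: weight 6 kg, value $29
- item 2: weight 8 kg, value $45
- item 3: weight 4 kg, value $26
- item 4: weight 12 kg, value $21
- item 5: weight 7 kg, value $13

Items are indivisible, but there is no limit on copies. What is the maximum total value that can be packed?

Best value-per-unit is item 3 at 26/4; filling with it alone gives 6×26 = 156.
Optimal mix: 1×item 1 + 5×item 3 → weight 26, value 159.

$159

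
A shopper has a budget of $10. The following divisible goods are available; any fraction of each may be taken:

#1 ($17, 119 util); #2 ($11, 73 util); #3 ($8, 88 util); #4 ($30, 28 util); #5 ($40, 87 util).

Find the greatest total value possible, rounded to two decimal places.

102.00

Take in order of value per unit:
- #3 (88/8 per unit): all 8 → value 88, running total 88.00
- #1 (119/17 per unit): 2 of 17 → value 2×119/17 = 14.0000, running total 102.00
Total 102.00.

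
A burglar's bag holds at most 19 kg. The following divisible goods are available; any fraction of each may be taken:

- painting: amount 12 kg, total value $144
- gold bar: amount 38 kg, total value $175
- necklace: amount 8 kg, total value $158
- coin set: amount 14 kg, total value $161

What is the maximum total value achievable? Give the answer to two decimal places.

290.00

Take in order of value per unit:
- necklace (158/8 per unit): all 8 → value 158, running total 158.00
- painting (144/12 per unit): 11 of 12 → value 11×144/12 = 132.0000, running total 290.00
Total 290.00.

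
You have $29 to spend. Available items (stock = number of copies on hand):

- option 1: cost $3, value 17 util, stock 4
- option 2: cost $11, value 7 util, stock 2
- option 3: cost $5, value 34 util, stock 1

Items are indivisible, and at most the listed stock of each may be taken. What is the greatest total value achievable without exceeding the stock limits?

109 util

Top feasible selections:
- 4×option 1 + 1×option 2 + 1×option 3: cost 28, value 109
- 4×option 1 + 1×option 3: cost 17, value 102
- 3×option 1 + 1×option 2 + 1×option 3: cost 25, value 92
- 3×option 1 + 1×option 3: cost 14, value 85
Best: 109 util.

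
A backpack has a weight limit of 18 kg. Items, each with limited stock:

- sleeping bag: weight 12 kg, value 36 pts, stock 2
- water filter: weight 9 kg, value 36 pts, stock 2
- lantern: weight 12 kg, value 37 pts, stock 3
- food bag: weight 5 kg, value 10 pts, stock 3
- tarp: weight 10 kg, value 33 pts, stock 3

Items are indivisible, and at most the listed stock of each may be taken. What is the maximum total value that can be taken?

72 pts

Top feasible selections:
- 2×water filter: weight 18, value 72
- 1×lantern + 1×food bag: weight 17, value 47
- 1×water filter + 1×food bag: weight 14, value 46
Best: 72 pts.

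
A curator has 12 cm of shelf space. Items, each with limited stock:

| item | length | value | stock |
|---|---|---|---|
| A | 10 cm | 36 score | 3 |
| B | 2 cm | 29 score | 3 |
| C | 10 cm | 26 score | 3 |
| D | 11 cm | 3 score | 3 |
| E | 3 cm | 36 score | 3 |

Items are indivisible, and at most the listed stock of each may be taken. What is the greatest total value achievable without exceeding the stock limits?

159 score

Top feasible selections:
- 3×B + 2×E: length 12, value 159
- 1×B + 3×E: length 11, value 137
- 2×B + 2×E: length 10, value 130
Best: 159 score.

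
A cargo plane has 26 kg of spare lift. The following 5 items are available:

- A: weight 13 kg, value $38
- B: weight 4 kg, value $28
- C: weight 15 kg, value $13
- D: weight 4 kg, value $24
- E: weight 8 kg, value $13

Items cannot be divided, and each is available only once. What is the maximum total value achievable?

Check high-value combinations within 26 kg:
- A+B+D: weight 13+4+4=21, value 38+28+24=90
- A+B+E: weight 13+4+8=25, value 38+28+13=79
- A+D+E: weight 13+4+8=25, value 38+24+13=75
Best: $90.

$90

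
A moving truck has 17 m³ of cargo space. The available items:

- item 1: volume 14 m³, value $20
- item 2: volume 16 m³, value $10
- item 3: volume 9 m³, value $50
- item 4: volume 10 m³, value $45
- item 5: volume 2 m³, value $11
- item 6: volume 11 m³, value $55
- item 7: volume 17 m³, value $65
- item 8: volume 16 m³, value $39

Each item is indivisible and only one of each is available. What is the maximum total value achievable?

Check high-value combinations within 17 m³:
- item 5+item 6: volume 2+11=13, value 11+55=66
- item 7: volume 17, value 65
- item 3+item 5: volume 9+2=11, value 50+11=61
Best: $66.

$66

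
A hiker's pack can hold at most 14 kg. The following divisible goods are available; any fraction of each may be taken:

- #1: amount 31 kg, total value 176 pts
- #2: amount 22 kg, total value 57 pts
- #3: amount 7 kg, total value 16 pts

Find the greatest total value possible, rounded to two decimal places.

79.48

Take in order of value per unit:
- #1 (176/31 per unit): 14 of 31 → value 14×176/31 = 79.4839, running total 79.48
Total 79.48.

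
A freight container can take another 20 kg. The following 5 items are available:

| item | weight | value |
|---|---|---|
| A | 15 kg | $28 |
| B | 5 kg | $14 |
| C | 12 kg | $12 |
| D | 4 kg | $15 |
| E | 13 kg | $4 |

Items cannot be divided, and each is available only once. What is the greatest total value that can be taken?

$43

This is a 0/1 knapsack; check combinations near the capacity.
- A+D: weight 15+4=19, value 28+15=43
- A+B: weight 15+5=20, value 28+14=42
- B+D: weight 5+4=9, value 14+15=29
Best: $43.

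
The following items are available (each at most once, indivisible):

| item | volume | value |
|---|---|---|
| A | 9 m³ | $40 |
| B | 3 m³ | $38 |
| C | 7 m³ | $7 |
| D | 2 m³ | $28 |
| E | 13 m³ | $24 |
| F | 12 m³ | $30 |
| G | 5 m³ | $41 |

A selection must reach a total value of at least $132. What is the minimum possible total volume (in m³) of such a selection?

19

Subsets with value ≥ 132, sorted by total volume:
- A+B+D+G: volume 19, value 147
- B+D+F+G: volume 22, value 137
- A+B+C+D+G: volume 26, value 154
- A+B+D+F: volume 26, value 136
Minimum volume: 19 m³.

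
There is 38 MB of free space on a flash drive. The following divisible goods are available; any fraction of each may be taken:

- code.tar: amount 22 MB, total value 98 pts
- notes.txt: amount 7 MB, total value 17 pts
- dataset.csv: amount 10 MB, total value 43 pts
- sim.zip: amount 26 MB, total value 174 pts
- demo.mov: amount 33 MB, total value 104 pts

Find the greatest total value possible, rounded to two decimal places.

Take in order of value per unit:
- sim.zip (174/26 per unit): all 26 → value 174, running total 174.00
- code.tar (98/22 per unit): 12 of 22 → value 12×98/22 = 53.4545, running total 227.45
Total 227.45.

227.45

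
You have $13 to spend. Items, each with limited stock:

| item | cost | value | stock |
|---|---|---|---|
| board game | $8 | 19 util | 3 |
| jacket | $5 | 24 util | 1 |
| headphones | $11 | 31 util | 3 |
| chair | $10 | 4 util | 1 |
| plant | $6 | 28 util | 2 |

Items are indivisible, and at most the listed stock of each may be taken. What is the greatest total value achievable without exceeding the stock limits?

Best selections within cost 13 and stock limits:
- 2×plant: cost 12, value 56
- 1×jacket + 1×plant: cost 11, value 52
Best: 56 util.

56 util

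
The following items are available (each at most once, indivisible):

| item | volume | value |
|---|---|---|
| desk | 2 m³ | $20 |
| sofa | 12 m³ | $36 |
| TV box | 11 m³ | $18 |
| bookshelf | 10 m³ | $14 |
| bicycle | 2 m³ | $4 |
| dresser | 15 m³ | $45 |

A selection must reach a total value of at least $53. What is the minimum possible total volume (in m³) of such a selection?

Subsets with value ≥ 53, sorted by total volume:
- desk+sofa: volume 14, value 56
- desk+sofa+bicycle: volume 16, value 60
- desk+dresser: volume 17, value 65
- desk+bicycle+dresser: volume 19, value 69
Minimum volume: 14 m³.

14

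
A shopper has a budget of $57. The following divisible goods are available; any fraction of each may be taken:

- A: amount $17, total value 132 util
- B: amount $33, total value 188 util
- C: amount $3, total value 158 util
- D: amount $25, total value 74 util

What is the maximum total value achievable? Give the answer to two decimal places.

Take in order of value per unit:
- C (158/3 per unit): all 3 → value 158, running total 158.00
- A (132/17 per unit): all 17 → value 132, running total 290.00
- B (188/33 per unit): all 33 → value 188, running total 478.00
- D (74/25 per unit): 4 of 25 → value 4×74/25 = 11.8400, running total 489.84
Total 489.84.

489.84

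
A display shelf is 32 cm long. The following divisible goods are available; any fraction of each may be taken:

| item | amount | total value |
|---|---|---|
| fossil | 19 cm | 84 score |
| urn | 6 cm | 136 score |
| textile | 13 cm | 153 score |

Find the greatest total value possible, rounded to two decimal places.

346.47

Take in order of value per unit:
- urn (136/6 per unit): all 6 → value 136, running total 136.00
- textile (153/13 per unit): all 13 → value 153, running total 289.00
- fossil (84/19 per unit): 13 of 19 → value 13×84/19 = 57.4737, running total 346.47
Total 346.47.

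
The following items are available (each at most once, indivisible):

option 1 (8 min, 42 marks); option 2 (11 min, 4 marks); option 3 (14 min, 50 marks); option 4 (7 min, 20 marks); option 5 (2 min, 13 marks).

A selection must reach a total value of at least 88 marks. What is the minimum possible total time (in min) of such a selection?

22

Subsets with value ≥ 88, sorted by total time:
- option 1+option 3: time 22, value 92
- option 1+option 3+option 5: time 24, value 105
Minimum time: 22 min.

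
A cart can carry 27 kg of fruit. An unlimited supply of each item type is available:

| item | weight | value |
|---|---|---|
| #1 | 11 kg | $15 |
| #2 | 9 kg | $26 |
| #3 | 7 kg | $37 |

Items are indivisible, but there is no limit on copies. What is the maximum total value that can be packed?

Best value-per-unit is #3 at 37/7, and filling with it alone uses weight 3×7=21. No mix of the others beats 3×37 = 111.

$111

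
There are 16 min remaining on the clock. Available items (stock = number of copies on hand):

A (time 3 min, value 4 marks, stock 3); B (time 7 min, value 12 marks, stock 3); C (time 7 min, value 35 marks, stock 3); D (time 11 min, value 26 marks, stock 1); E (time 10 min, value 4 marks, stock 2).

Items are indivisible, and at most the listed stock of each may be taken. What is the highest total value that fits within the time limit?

70 marks

Best selections within time 16 and stock limits:
- 2×C: time 14, value 70
- 1×B + 1×C: time 14, value 47
- 3×A + 1×C: time 16, value 47
Best: 70 marks.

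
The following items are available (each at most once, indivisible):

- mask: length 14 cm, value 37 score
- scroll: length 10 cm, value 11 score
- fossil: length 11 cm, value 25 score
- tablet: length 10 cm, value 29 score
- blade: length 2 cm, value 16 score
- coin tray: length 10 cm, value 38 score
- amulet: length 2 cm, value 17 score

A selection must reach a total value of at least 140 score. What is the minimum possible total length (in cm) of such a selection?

47

Subsets with value ≥ 140, sorted by total length:
- mask+fossil+tablet+coin tray+amulet: length 47, value 146
- mask+fossil+tablet+blade+coin tray: length 47, value 145
Minimum length: 47 cm.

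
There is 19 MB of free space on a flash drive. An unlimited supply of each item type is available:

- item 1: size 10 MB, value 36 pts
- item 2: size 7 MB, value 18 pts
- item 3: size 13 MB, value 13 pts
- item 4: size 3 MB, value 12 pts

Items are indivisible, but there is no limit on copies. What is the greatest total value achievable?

72 pts

Best value-per-unit is item 4 at 12/3; filling with it alone gives 6×12 = 72.
Optimal mix: 1×item 1 + 3×item 4 → size 19, value 72.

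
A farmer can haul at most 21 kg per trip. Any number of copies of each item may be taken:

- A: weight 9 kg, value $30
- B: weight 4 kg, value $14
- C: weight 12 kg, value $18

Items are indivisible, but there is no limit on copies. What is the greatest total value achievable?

Best value-per-unit is B at 14/4; filling with it alone gives 5×14 = 70.
Optimal mix: 1×A + 3×B → weight 21, value 72.

$72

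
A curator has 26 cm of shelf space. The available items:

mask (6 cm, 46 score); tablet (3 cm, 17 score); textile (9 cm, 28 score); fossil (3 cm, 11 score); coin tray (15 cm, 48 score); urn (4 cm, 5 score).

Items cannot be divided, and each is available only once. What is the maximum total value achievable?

Check high-value combinations within 26 cm:
- mask+tablet+coin tray: length 6+3+15=24, value 46+17+48=111
- mask+tablet+textile+fossil+urn: length 6+3+9+3+4=25, value 46+17+28+11+5=107
- mask+fossil+coin tray: length 6+3+15=24, value 46+11+48=105
Best: 111 score.

111 score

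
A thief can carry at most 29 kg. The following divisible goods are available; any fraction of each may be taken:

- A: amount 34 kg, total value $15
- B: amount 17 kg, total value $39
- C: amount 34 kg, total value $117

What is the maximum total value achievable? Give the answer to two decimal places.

99.79

Take in order of value per unit:
- C (117/34 per unit): 29 of 34 → value 29×117/34 = 99.7941, running total 99.79
Total 99.79.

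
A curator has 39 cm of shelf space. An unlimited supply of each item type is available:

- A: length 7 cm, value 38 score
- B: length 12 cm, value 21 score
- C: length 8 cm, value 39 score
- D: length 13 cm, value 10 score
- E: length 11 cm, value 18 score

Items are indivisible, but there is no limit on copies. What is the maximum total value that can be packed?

194 score

Best value-per-unit is A at 38/7; filling with it alone gives 5×38 = 190.
Optimal mix: 1×A + 4×C → length 39, value 194.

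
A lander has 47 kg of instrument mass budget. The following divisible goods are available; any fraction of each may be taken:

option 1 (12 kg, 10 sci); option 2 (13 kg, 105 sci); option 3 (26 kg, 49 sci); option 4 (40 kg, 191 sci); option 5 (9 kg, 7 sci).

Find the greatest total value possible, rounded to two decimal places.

Take in order of value per unit:
- option 2 (105/13 per unit): all 13 → value 105, running total 105.00
- option 4 (191/40 per unit): 34 of 40 → value 34×191/40 = 162.3500, running total 267.35
Total 267.35.

267.35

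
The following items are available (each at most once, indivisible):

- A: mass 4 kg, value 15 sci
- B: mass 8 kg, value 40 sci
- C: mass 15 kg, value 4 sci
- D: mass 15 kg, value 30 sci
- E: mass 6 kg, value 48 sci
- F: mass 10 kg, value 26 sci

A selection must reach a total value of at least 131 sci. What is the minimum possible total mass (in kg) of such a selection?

33

Subsets with value ≥ 131, sorted by total mass:
- A+B+D+E: mass 33, value 133
- B+D+E+F: mass 39, value 144
- A+B+D+E+F: mass 43, value 159
- A+B+C+E+F: mass 43, value 133
Minimum mass: 33 kg.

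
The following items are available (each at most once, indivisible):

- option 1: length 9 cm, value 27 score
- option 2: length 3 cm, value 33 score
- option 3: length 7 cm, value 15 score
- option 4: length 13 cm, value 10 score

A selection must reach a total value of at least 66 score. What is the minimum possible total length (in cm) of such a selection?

19

Subsets with value ≥ 66, sorted by total length:
- option 1+option 2+option 3: length 19, value 75
- option 1+option 2+option 4: length 25, value 70
Minimum length: 19 cm.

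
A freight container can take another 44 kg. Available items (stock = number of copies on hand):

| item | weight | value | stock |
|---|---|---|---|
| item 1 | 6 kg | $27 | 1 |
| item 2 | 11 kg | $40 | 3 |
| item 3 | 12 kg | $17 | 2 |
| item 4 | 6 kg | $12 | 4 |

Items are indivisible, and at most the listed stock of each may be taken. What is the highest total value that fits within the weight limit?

$147

Top feasible selections:
- 1×item 1 + 3×item 2: weight 39, value 147
- 3×item 2 + 1×item 4: weight 39, value 132
- 1×item 1 + 2×item 2 + 2×item 4: weight 40, value 131
- 1×item 1 + 2×item 2 + 1×item 3: weight 40, value 124
Best: $147.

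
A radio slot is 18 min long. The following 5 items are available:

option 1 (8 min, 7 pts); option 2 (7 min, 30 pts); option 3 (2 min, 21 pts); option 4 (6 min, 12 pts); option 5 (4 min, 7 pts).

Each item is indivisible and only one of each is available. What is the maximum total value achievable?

Check high-value combinations within 18 min:
- option 2+option 3+option 4: duration 7+2+6=15, value 30+21+12=63
- option 2+option 3+option 5: duration 7+2+4=13, value 30+21+7=58
- option 1+option 2+option 3: duration 8+7+2=17, value 7+30+21=58
- option 2+option 3: duration 7+2=9, value 30+21=51
- option 2+option 4+option 5: duration 7+6+4=17, value 30+12+7=49
Best: 63 pts.

63 pts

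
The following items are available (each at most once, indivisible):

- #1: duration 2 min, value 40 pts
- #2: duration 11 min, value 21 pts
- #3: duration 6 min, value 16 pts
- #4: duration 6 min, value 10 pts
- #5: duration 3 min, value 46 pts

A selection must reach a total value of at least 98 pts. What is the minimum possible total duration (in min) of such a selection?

Subsets with value ≥ 98, sorted by total duration:
- #1+#3+#5: duration 11, value 102
- #1+#2+#5: duration 16, value 107
- #1+#3+#4+#5: duration 17, value 112
- #1+#2+#3+#5: duration 22, value 123
Minimum duration: 11 min.

11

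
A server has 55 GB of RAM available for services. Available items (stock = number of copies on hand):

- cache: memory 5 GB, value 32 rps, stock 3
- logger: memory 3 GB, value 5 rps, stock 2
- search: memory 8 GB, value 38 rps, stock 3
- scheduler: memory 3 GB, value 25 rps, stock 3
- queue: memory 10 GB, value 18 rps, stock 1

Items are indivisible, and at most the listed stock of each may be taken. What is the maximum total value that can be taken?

Top feasible selections:
- 3×cache + 2×logger + 3×search + 3×scheduler: memory 54, value 295
- 3×cache + 1×logger + 3×search + 3×scheduler: memory 51, value 290
- 3×cache + 3×search + 3×scheduler: memory 48, value 285
- 3×cache + 3×search + 2×scheduler + 1×queue: memory 55, value 278
Best: 295 rps.

295 rps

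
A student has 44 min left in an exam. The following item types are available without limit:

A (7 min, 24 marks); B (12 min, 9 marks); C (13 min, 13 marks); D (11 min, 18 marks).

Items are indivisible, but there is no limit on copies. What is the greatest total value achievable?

144 marks

Best value-per-unit is A at 24/7, and filling with it alone uses time 6×7=42. No mix of the others beats 6×24 = 144.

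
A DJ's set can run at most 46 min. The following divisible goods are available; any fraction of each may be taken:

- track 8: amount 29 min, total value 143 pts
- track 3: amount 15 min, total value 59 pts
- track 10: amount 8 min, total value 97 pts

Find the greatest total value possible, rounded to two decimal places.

275.40

Take in order of value per unit:
- track 10 (97/8 per unit): all 8 → value 97, running total 97.00
- track 8 (143/29 per unit): all 29 → value 143, running total 240.00
- track 3 (59/15 per unit): 9 of 15 → value 9×59/15 = 35.4000, running total 275.40
Total 275.40.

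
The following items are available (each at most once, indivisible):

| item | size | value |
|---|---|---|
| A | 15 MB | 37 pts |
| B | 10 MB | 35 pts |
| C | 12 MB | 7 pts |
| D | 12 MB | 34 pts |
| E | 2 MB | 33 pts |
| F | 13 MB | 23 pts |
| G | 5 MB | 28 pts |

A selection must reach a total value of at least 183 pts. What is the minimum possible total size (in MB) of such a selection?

Subsets with value ≥ 183, sorted by total size:
- A+B+D+E+F+G: size 57, value 190
- A+B+C+D+E+F+G: size 69, value 197
Minimum size: 57 MB.

57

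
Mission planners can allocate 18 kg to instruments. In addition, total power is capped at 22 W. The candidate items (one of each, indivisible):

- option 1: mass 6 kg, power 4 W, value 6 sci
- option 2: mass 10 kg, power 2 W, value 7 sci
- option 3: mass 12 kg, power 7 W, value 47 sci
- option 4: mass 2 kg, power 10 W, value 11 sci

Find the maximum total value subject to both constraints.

Feasible sets respecting both limits:
- option 3+option 4: mass 14, power 17, value 58
- option 1+option 3: mass 18, power 11, value 53
- option 3: mass 12, power 7, value 47
- option 1+option 2+option 4: mass 18, power 16, value 24
Best: 58 sci.

58 sci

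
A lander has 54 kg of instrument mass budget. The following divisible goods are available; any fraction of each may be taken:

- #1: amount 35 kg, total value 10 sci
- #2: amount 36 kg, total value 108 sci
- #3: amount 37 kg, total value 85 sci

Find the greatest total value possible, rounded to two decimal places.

Take in order of value per unit:
- #2 (108/36 per unit): all 36 → value 108, running total 108.00
- #3 (85/37 per unit): 18 of 37 → value 18×85/37 = 41.3514, running total 149.35
Total 149.35.

149.35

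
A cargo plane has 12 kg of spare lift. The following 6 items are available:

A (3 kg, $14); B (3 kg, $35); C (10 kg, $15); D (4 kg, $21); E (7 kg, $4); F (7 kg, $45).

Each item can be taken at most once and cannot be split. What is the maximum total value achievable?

$80

This is a 0/1 knapsack; check combinations near the capacity.
- B+F: weight 3+7=10, value 35+45=80
- A+B+D: weight 3+3+4=10, value 14+35+21=70
- D+F: weight 4+7=11, value 21+45=66
- A+F: weight 3+7=10, value 14+45=59
- B+D: weight 3+4=7, value 35+21=56
Best: $80.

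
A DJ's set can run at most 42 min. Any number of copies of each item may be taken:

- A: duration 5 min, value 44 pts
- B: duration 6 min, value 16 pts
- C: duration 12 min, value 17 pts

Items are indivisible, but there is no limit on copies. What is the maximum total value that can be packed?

352 pts

Best value-per-unit is A at 44/5, and filling with it alone uses duration 8×5=40. No mix of the others beats 8×44 = 352.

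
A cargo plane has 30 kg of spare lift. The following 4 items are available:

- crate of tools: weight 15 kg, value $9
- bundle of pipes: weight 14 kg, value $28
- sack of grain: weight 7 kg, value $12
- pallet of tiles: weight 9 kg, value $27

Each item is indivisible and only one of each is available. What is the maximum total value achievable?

This is a 0/1 knapsack; check combinations near the capacity.
- bundle of pipes+sack of grain+pallet of tiles: weight 14+7+9=30, value 28+12+27=67
- bundle of pipes+pallet of tiles: weight 14+9=23, value 28+27=55
- bundle of pipes+sack of grain: weight 14+7=21, value 28+12=40
- sack of grain+pallet of tiles: weight 7+9=16, value 12+27=39
Best: $67.

$67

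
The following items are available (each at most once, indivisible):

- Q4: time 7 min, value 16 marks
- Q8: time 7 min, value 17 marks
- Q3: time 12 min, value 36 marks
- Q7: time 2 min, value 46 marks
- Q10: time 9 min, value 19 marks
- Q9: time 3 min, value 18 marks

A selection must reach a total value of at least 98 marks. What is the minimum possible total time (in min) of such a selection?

Subsets with value ≥ 98, sorted by total time:
- Q3+Q7+Q9: time 17, value 100
- Q8+Q7+Q10+Q9: time 21, value 100
- Q8+Q3+Q7: time 21, value 99
Minimum time: 17 min.

17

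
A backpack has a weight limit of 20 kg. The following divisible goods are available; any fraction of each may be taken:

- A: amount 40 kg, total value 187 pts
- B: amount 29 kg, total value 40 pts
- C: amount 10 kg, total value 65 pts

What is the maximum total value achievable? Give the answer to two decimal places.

Take in order of value per unit:
- C (65/10 per unit): all 10 → value 65, running total 65.00
- A (187/40 per unit): 10 of 40 → value 10×187/40 = 46.7500, running total 111.75
Total 111.75.

111.75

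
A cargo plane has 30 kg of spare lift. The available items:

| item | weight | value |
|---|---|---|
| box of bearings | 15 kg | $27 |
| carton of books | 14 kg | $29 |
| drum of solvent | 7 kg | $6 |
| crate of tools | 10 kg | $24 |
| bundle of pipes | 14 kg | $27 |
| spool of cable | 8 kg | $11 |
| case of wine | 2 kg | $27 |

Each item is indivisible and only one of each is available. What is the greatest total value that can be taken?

$83

This is a 0/1 knapsack; check combinations near the capacity.
- carton of books+bundle of pipes+case of wine: weight 14+14+2=30, value 29+27+27=83
- carton of books+crate of tools+case of wine: weight 14+10+2=26, value 29+24+27=80
- crate of tools+bundle of pipes+case of wine: weight 10+14+2=26, value 24+27+27=78
- box of bearings+crate of tools+case of wine: weight 15+10+2=27, value 27+24+27=78
- drum of solvent+crate of tools+spool of cable+case of wine: weight 7+10+8+2=27, value 6+24+11+27=68
Best: $83.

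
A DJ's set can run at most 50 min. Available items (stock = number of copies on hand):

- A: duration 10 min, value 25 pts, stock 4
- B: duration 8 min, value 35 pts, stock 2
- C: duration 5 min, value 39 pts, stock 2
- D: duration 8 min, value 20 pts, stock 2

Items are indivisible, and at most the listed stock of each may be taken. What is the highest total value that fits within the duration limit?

Top feasible selections:
- 2×A + 2×B + 2×C: duration 46, value 198
- 1×A + 2×B + 2×C + 1×D: duration 44, value 193
- 2×B + 2×C + 2×D: duration 42, value 188
Best: 198 pts.

198 pts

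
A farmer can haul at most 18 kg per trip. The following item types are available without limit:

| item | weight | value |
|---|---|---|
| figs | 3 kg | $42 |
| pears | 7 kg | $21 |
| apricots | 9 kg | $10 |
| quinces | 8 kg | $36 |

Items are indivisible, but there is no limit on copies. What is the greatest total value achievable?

Best value-per-unit is figs at 42/3, and filling with it alone uses weight 6×3=18. No mix of the others beats 6×42 = 252.

$252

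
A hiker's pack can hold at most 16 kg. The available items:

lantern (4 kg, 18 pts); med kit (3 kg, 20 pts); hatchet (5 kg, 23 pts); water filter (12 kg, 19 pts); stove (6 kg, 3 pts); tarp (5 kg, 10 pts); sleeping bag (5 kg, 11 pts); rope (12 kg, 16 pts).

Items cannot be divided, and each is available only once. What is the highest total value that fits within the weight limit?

Check high-value combinations within 16 kg:
- lantern+med kit+hatchet: weight 4+3+5=12, value 18+20+23=61
- med kit+hatchet+sleeping bag: weight 3+5+5=13, value 20+23+11=54
- med kit+hatchet+tarp: weight 3+5+5=13, value 20+23+10=53
- lantern+hatchet+sleeping bag: weight 4+5+5=14, value 18+23+11=52
Best: 61 pts.

61 pts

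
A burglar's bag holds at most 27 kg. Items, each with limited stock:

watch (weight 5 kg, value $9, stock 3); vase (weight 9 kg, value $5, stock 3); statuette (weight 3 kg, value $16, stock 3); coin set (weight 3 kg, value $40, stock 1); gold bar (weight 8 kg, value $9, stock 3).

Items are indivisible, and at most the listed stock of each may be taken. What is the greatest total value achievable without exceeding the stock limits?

Top feasible selections:
- 3×watch + 3×statuette + 1×coin set: weight 27, value 115
- 2×watch + 3×statuette + 1×coin set: weight 22, value 106
- 1×watch + 3×statuette + 1×coin set + 1×gold bar: weight 25, value 106
- 1×watch + 1×vase + 3×statuette + 1×coin set: weight 26, value 102
Best: $115.

$115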